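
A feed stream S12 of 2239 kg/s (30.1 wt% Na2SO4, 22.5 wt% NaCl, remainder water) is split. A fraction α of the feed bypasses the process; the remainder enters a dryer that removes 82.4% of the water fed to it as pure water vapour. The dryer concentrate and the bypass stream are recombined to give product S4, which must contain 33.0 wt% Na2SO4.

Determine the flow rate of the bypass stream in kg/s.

All 2239×0.301 = 673.94 kg/s of Na2SO4 reaches S4, so S4 = 673.94/0.330 = 2042.2 kg/s and vapour = 196.76 kg/s.
The evaporator receives (1−α)·2239 of feed at 0.474 water and removes 0.824 of that water:
0.824×0.474×(1−α)×2239 = 196.76
(1−α) = 196.76/874.5 = 0.2250;  α = 0.7750.
Bypass flow = 0.7750×2239 = 1735.2 kg/s.

1735 kg/s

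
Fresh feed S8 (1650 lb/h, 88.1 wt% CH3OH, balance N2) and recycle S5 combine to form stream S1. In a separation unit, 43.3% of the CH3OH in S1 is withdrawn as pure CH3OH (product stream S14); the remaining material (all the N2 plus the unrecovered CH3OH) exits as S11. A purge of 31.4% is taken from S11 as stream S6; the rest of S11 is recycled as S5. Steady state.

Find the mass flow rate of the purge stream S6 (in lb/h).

619.9 lb/h

N2 enters only via S8 and leaves only via the purge: 1650×0.119 = 0.314×(N2 in S11), and the separation unit passes all N2, so N2 in S1 = N2 in S11 = 625.32 lb/h.
CH3OH in S1: m_A = 1650×0.881 + (1−0.314)·(1−0.433)·m_A, so m_A = 1453.7/0.6110 = 2379 lb/h.
S11 = (1−0.433)×2379 + 625.32 = 1974.2 lb/h.
Purge S6 = 0.314×1974.2 = 619.9 lb/h.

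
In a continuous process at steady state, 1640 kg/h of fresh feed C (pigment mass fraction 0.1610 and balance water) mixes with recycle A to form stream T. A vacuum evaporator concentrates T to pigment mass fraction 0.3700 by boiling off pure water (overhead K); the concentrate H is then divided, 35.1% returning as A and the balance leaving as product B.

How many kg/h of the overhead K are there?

926.4 kg/h

Overall pigment balance (none leaves overhead): pigment in fresh feed = pigment in product, i.e. 1640×0.161 = (1−0.351)·H·0.370.
H = 264.04/(0.370×0.649) = 1099.6 kg/h.
Recycle A = 0.351×1099.6 = 385.95 kg/h.
Combined feed T = 1640 + 385.95 = 2025.9 kg/h.
Overhead K = T − H = 2025.9 − 1099.6 = 926.38 kg/h.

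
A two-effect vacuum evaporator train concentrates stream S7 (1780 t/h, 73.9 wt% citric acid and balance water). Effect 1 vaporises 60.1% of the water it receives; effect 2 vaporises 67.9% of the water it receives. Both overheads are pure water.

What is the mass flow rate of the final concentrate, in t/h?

1375 t/h

water in feed = 1780×0.261 = 464.58 t/h.
After stage 1: water left = (1−0.601)×464.58 = 185.37; stream total = 1500.8 t/h.
After stage 2: water left = (1−0.679)×185.37 = 59.503; final concentrate = 1374.9 t/h.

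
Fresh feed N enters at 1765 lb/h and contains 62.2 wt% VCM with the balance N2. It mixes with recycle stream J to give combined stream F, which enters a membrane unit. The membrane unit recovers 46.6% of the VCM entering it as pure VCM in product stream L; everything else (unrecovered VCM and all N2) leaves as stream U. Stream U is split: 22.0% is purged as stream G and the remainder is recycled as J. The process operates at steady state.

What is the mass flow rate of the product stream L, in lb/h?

876.8 lb/h

VCM in F: m_A = 1765×0.622 + (1−0.220)·(1−0.466)·m_A, so m_A = 1097.8/0.5835 = 1881.5 lb/h.
Product L = 0.466×1881.5 = 876.79 lb/h.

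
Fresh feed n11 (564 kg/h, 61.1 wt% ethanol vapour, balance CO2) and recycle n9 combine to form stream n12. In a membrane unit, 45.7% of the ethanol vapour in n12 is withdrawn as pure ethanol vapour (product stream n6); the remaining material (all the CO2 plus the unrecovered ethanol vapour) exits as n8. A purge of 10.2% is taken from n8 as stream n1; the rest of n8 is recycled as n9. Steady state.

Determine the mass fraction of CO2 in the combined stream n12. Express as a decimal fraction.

CO2 enters only via n11 and leaves only via the purge: 564×0.389 = 0.102×(CO2 in n8), and the membrane unit passes all CO2, so CO2 in n12 = CO2 in n8 = 2150.9 kg/h.
ethanol vapour in n12: m_A = 564×0.611 + (1−0.102)·(1−0.457)·m_A, so m_A = 344.6/0.5124 = 672.55 kg/h.
n12 = 672.55 + 2150.9 = 2823.5 kg/h.
CO2 fraction in n12 = 2150.9/2823.5 = 0.762.

0.762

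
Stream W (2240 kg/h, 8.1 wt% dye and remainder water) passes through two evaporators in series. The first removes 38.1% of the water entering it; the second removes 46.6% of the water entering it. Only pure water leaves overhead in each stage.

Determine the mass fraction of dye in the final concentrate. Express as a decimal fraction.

water in feed = 2240×0.919 = 2058.6 kg/h.
After stage 1: water left = (1−0.381)×2058.6 = 1274.2; stream total = 1455.7 kg/h.
After stage 2: water left = (1−0.466)×1274.2 = 680.45; final concentrate = 861.89 kg/h.
dye fraction = 181.44/861.89 = 0.211.

0.211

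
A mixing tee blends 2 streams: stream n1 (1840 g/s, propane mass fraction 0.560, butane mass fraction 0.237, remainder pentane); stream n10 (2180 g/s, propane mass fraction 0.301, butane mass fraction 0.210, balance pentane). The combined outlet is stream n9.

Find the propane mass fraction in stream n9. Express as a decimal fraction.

0.420

Total flow out = 1840 + 2180 = 4020 g/s.
propane in = 1840×0.560 + 2180×0.301 = 1686.6 g/s.
propane mass fraction in n9 = 1686.6/4020 = 0.420.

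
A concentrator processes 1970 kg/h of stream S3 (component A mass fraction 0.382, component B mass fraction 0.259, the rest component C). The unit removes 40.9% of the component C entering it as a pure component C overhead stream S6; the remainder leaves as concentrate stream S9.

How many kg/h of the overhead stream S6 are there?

component C entering = 1970×0.359 = 707.23 kg/h; overhead removed = 0.409×707.23 = 289.26 kg/h.

289.3 kg/h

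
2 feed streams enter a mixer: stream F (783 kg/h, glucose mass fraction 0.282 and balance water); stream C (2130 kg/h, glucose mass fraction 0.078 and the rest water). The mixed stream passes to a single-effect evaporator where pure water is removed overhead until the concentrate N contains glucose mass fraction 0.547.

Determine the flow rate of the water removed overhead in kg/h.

2206 kg/h

glucose entering = 783×0.282 + 2130×0.078 = 386.95 kg/h.
All glucose reports to N, so N = 386.95/0.547 = 707.4 kg/h.
Total feed = 2913 kg/h; overhead = 2913 − 707.4 = 2205.6 kg/h.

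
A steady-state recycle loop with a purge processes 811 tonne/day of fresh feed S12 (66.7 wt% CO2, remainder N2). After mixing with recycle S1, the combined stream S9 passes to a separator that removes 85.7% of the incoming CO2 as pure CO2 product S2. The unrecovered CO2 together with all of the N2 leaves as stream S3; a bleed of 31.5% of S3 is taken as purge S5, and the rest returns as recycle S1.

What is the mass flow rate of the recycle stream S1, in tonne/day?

646 tonne/day

N2 enters only via S12 and leaves only via the purge: 811×0.333 = 0.315×(N2 in S3), and the separator passes all N2, so N2 in S9 = N2 in S3 = 857.34 tonne/day.
CO2 in S9: m_A = 811×0.667 + (1−0.315)·(1−0.857)·m_A, so m_A = 540.94/0.9020 = 599.68 tonne/day.
S3 = (1−0.857)×599.68 + 857.34 = 943.1 tonne/day.
Recycle S1 = (1−0.315)×943.1 = 646.02 tonne/day.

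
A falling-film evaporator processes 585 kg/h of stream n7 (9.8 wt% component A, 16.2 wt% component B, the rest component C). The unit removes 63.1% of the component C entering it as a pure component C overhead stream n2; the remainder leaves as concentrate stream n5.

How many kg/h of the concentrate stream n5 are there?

311.8 kg/h

component C entering = 585×0.740 = 432.9 kg/h; overhead removed = 0.631×432.9 = 273.16 kg/h.
Concentrate = 585 − 273.16 = 311.84 kg/h.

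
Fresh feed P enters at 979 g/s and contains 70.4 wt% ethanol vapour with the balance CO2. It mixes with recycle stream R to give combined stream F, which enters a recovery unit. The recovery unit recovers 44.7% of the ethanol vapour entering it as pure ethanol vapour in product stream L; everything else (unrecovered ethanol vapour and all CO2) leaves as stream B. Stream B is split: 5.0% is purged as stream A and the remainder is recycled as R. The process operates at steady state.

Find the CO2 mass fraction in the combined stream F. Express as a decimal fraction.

CO2 enters only via P and leaves only via the purge: 979×0.296 = 0.050×(CO2 in B), and the recovery unit passes all CO2, so CO2 in F = CO2 in B = 5795.7 g/s.
ethanol vapour in F: m_A = 979×0.704 + (1−0.050)·(1−0.447)·m_A, so m_A = 689.22/0.4747 = 1452.1 g/s.
F = 1452.1 + 5795.7 = 7247.7 g/s.
CO2 fraction in F = 5795.7/7247.7 = 0.800.

0.800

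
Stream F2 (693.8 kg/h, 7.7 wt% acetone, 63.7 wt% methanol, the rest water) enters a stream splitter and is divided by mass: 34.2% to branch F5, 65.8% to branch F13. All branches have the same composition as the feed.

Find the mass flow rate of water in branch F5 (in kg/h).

Branch F5 total = 0.342×693.8 = 237.28 kg/h.
water in F5 = 0.286×237.28 = 67.862 kg/h.

67.86 kg/h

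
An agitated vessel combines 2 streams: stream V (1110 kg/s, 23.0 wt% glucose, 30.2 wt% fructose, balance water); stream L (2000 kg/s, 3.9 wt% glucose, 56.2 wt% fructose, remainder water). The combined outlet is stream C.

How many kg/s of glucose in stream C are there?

333.3 kg/s

glucose out = glucose in = 1110×0.230 + 2000×0.039 = 333.3 kg/s.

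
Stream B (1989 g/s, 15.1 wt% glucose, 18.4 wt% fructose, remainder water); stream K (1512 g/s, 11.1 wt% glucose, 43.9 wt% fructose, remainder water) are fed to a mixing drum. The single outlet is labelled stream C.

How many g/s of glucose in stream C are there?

468.2 g/s

glucose out = glucose in = 1989×0.151 + 1512×0.111 = 468.17 g/s.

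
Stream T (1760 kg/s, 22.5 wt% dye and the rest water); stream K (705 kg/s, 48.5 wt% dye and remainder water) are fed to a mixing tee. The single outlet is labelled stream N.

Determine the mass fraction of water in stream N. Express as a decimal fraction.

0.701

Total flow out = 1760 + 705 = 2465 kg/s.
water in = 1760×0.775 + 705×0.515 = 1727.1 kg/s.
water mass fraction in N = 1727.1/2465 = 0.701.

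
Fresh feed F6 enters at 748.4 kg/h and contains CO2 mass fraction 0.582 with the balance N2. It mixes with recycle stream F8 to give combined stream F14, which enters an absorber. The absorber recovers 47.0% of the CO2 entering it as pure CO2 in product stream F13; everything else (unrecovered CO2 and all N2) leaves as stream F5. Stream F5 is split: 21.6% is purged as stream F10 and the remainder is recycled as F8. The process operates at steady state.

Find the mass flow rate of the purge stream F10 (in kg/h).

398.1 kg/h

N2 enters only via F6 and leaves only via the purge: 748.4×0.418 = 0.216×(N2 in F5), and the absorber passes all N2, so N2 in F14 = N2 in F5 = 1448.3 kg/h.
CO2 in F14: m_A = 748.4×0.582 + (1−0.216)·(1−0.470)·m_A, so m_A = 435.57/0.5845 = 745.22 kg/h.
F5 = (1−0.470)×745.22 + 1448.3 = 1843.3 kg/h.
Purge F10 = 0.216×1843.3 = 398.14 kg/h.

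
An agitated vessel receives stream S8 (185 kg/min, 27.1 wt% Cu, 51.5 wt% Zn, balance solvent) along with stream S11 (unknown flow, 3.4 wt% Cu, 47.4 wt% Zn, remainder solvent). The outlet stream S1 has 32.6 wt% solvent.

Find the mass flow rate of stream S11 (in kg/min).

Let S11 be the unknown flow. Total out = 185 + S11.
solvent balance: 39.59 + 0.492·S11 = 0.326·(185 + S11)
(0.492 − 0.326)·S11 = 0.326×185 − 39.59 = 20.72
S11 = 20.72 / 0.166 = 124.82 kg/min

124.8 kg/min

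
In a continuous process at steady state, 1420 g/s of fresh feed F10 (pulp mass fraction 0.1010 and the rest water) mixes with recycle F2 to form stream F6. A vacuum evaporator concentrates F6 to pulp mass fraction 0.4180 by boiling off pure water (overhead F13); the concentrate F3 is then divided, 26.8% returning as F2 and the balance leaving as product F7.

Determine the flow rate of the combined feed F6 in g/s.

Overall pulp balance (none leaves overhead): pulp in fresh feed = pulp in product, i.e. 1420×0.101 = (1−0.268)·F3·0.418.
F3 = 143.42/(0.418×0.732) = 468.73 g/s.
Recycle F2 = 0.268×468.73 = 125.62 g/s.
Combined feed F6 = 1420 + 125.62 = 1545.6 g/s.

1546 g/s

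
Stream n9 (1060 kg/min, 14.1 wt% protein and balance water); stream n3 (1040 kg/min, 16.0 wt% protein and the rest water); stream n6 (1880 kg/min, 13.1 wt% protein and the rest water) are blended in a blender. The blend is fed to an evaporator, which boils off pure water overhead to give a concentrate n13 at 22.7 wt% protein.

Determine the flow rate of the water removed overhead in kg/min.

1504 kg/min

protein entering = 1060×0.141 + 1040×0.160 + 1880×0.131 = 562.14 kg/min.
All protein reports to n13, so n13 = 562.14/0.227 = 2476.4 kg/min.
Total feed = 3980 kg/min; overhead = 3980 − 2476.4 = 1503.6 kg/min.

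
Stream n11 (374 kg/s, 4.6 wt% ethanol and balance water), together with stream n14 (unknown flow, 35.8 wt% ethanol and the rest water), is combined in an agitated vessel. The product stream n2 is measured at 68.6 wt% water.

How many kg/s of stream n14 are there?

2278 kg/s

Let n14 be the unknown flow. Total out = 374 + n14.
water balance: 356.8 + 0.642·n14 = 0.686·(374 + n14)
(0.642 − 0.686)·n14 = 0.686×374 − 356.8 = -100.23
n14 = -100.23 / -0.044 = 2278 kg/s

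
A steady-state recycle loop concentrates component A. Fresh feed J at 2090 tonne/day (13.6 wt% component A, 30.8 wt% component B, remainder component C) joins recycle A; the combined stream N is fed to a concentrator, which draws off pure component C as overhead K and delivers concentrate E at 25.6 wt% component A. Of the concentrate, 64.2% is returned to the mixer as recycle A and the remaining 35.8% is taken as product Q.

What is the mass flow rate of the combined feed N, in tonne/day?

Overall component A balance (none leaves overhead): component A in fresh feed = component A in product, i.e. 2090×0.136 = (1−0.642)·E·0.256.
E = 284.24/(0.256×0.358) = 3101.4 tonne/day.
Recycle A = 0.642×3101.4 = 1991.1 tonne/day.
Combined feed N = 2090 + 1991.1 = 4081.1 tonne/day.

4081 tonne/day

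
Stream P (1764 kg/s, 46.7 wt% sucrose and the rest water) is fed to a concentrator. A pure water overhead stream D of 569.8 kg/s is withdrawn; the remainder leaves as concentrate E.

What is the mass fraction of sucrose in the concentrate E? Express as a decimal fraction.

sucrose is not removed: 1764×0.467 = 823.79 kg/s of sucrose enters E.
Concentrate = 1764 − 569.8 = 1194.2 kg/s.
Mass fraction = 823.79/1194.2 = 0.690.

0.690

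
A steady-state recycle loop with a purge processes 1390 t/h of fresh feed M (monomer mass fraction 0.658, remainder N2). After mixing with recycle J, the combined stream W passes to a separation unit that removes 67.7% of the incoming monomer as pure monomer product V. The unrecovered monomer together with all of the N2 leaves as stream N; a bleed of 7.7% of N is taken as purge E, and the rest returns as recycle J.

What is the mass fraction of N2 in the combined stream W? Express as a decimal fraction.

0.826

N2 enters only via M and leaves only via the purge: 1390×0.342 = 0.077×(N2 in N), and the separation unit passes all N2, so N2 in W = N2 in N = 6173.8 t/h.
monomer in W: m_A = 1390×0.658 + (1−0.077)·(1−0.677)·m_A, so m_A = 914.62/0.7019 = 1303.1 t/h.
W = 1303.1 + 6173.8 = 7476.9 t/h.
N2 fraction in W = 6173.8/7476.9 = 0.826.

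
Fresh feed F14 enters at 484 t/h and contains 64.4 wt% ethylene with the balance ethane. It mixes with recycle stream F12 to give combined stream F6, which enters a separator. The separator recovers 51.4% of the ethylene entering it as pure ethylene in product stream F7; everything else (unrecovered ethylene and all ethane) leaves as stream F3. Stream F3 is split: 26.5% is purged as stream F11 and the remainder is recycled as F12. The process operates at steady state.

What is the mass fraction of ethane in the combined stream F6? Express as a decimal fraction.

0.5728

ethane enters only via F14 and leaves only via the purge: 484×0.356 = 0.265×(ethane in F3), and the separator passes all ethane, so ethane in F6 = ethane in F3 = 650.2 t/h.
ethylene in F6: m_A = 484×0.644 + (1−0.265)·(1−0.514)·m_A, so m_A = 311.7/0.6428 = 484.91 t/h.
F6 = 484.91 + 650.2 = 1135.1 t/h.
ethane fraction in F6 = 650.2/1135.1 = 0.5728.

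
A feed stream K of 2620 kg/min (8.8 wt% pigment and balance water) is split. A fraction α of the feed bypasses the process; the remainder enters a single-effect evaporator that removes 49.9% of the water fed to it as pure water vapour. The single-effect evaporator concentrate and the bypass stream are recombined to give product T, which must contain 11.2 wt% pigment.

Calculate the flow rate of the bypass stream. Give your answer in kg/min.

All 2620×0.088 = 230.56 kg/min of pigment reaches T, so T = 230.56/0.112 = 2058.6 kg/min and vapour = 561.43 kg/min.
The evaporator receives (1−α)·2620 of feed at 0.912 water and removes 0.499 of that water:
0.499×0.912×(1−α)×2620 = 561.43
(1−α) = 561.43/1192.3 = 0.4709;  α = 0.5291.
Bypass flow = 0.5291×2620 = 1386.3 kg/min.

1386 kg/min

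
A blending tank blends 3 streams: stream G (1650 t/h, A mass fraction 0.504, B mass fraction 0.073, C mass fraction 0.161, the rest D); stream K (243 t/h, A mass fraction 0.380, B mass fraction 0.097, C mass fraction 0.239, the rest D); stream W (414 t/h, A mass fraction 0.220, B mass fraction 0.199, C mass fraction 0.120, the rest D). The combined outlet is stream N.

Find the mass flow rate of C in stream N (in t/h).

373.4 t/h

C out = C in = 1650×0.161 + 243×0.239 + 414×0.120 = 373.41 t/h.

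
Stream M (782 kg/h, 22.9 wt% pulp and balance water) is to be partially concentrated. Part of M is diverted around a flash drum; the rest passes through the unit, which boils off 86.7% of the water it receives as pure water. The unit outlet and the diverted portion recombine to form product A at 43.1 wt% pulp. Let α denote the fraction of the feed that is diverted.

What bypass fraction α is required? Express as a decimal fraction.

0.299

All 782×0.229 = 179.08 kg/h of pulp reaches A, so A = 179.08/0.431 = 415.49 kg/h and vapour = 366.51 kg/h.
The evaporator receives (1−α)·782 of feed at 0.771 water and removes 0.867 of that water:
0.867×0.771×(1−α)×782 = 366.51
(1−α) = 366.51/522.73 = 0.7011;  α = 0.2989.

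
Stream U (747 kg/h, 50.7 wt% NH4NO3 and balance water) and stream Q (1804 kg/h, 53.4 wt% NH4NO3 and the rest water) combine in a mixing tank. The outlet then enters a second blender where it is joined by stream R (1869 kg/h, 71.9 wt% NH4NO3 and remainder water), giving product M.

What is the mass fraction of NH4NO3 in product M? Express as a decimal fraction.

Overall, product flow = 4420 kg/h.
NH4NO3 in = 747×0.507 + 1804×0.534 + 1869×0.719 = 2685.9 kg/h.
NH4NO3 fraction in M = 0.608.

0.608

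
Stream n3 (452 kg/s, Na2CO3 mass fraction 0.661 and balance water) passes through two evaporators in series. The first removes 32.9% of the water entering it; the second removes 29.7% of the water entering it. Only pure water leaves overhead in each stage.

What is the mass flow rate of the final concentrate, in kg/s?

371.1 kg/s

water in feed = 452×0.339 = 153.23 kg/s.
After stage 1: water left = (1−0.329)×153.23 = 102.82; stream total = 401.59 kg/s.
After stage 2: water left = (1−0.297)×102.82 = 72.28; final concentrate = 371.05 kg/s.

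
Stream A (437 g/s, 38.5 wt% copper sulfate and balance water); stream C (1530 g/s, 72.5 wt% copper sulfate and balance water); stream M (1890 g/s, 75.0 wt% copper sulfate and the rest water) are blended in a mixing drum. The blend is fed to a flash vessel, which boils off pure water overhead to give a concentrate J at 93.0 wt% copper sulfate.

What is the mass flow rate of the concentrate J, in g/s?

copper sulfate entering = 437×0.385 + 1530×0.725 + 1890×0.750 = 2695 g/s.
All copper sulfate reports to J, so J = 2695/0.930 = 2897.8 g/s.

2898 g/s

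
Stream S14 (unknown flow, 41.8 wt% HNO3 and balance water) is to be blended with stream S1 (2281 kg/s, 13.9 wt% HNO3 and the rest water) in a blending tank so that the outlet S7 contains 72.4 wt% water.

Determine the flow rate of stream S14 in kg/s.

2201 kg/s

Let S14 be the unknown flow. Total out = 2281 + S14.
water balance: 1963.9 + 0.582·S14 = 0.724·(2281 + S14)
(0.582 − 0.724)·S14 = 0.724×2281 − 1963.9 = -312.5
S14 = -312.5 / -0.142 = 2200.7 kg/s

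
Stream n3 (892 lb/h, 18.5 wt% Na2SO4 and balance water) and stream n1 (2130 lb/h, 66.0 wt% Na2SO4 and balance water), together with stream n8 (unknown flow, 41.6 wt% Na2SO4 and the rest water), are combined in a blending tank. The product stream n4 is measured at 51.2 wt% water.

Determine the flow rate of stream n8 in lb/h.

Let n8 be the unknown flow. Total out = 3022 + n8.
water balance: 1451.2 + 0.584·n8 = 0.512·(3022 + n8)
(0.584 − 0.512)·n8 = 0.512×3022 − 1451.2 = 96.084
n8 = 96.084 / 0.072 = 1334.5 lb/h

1335 lb/h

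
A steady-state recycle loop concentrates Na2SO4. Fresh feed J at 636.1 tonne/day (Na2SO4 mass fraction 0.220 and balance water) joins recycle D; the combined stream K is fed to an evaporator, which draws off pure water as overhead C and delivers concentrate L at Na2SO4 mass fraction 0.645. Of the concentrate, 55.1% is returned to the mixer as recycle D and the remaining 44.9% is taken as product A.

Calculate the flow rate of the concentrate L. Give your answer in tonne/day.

Overall Na2SO4 balance (none leaves overhead): Na2SO4 in fresh feed = Na2SO4 in product, i.e. 636.1×0.220 = (1−0.551)·L·0.645.
L = 139.94/(0.645×0.449) = 483.22 tonne/day.

483.2 tonne/day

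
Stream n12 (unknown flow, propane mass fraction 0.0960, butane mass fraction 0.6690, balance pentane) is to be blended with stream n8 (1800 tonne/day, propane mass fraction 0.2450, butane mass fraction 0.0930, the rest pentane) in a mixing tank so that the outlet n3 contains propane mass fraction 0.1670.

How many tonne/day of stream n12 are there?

1977 tonne/day

Let n12 be the unknown flow. Total out = 1800 + n12.
propane balance: 441 + 0.096·n12 = 0.167·(1800 + n12)
(0.096 − 0.167)·n12 = 0.167×1800 − 441 = -140.4
n12 = -140.4 / -0.071 = 1977.5 tonne/day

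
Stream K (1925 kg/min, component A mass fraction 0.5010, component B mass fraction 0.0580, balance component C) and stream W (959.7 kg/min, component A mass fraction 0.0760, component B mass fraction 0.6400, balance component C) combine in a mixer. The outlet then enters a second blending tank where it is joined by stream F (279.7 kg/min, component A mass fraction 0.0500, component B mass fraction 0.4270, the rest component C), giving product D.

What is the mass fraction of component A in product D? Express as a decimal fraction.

Overall, product flow = 3164.4 kg/min.
component A in = 1925×0.501 + 959.7×0.076 + 279.7×0.050 = 1051.3 kg/min.
component A fraction in D = 0.3322.

0.3322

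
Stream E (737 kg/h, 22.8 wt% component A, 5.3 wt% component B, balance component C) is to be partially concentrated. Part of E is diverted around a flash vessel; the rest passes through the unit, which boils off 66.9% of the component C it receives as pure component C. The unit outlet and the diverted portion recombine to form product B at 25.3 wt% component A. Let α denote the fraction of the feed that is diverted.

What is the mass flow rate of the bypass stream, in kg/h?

All 737×0.228 = 168.04 kg/h of component A reaches B, so B = 168.04/0.253 = 664.17 kg/h and vapour = 72.826 kg/h.
The evaporator receives (1−α)·737 of feed at 0.719 component C and removes 0.669 of that component C:
0.669×0.719×(1−α)×737 = 72.826
(1−α) = 72.826/354.51 = 0.2054;  α = 0.7946.
Bypass flow = 0.7946×737 = 585.6 kg/h.

585.6 kg/h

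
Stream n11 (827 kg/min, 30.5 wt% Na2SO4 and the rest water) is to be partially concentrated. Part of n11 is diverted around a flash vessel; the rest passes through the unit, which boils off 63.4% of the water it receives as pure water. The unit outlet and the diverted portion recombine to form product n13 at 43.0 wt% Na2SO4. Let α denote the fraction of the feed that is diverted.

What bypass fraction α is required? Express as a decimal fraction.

All 827×0.305 = 252.23 kg/min of Na2SO4 reaches n13, so n13 = 252.23/0.430 = 586.59 kg/min and vapour = 240.41 kg/min.
The evaporator receives (1−α)·827 of feed at 0.695 water and removes 0.634 of that water:
0.634×0.695×(1−α)×827 = 240.41
(1−α) = 240.41/364.4 = 0.6597;  α = 0.3403.

0.340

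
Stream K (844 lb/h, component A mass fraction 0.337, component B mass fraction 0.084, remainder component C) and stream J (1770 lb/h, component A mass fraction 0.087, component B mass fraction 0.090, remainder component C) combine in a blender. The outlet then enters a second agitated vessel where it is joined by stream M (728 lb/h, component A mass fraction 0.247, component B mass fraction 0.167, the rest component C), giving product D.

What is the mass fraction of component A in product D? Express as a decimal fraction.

0.185

Overall, product flow = 3342 lb/h.
component A in = 844×0.337 + 1770×0.087 + 728×0.247 = 618.23 lb/h.
component A fraction in D = 0.185.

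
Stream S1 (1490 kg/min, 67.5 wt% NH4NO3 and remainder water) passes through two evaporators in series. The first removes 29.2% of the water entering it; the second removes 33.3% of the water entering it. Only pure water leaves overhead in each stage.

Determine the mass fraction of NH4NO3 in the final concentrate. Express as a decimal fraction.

water in feed = 1490×0.325 = 484.25 kg/min.
After stage 1: water left = (1−0.292)×484.25 = 342.85; stream total = 1348.6 kg/min.
After stage 2: water left = (1−0.333)×342.85 = 228.68; final concentrate = 1234.4 kg/min.
NH4NO3 fraction = 1005.8/1234.4 = 0.8147.

0.8147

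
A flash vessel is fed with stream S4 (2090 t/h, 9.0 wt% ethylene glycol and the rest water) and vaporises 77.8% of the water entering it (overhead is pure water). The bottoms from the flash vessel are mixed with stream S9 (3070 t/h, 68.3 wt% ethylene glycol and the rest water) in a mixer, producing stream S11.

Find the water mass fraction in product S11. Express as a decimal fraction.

0.379

Vapour removed = 0.778×0.910×2090 = 1479.7 t/h; concentrate = 610.32 t/h.
water reaching the mixer = 422.22 (from concentrate) + 3070×0.317 = 1395.4 t/h.
Product flow = 610.32 + 3070 = 3680.3 t/h; water fraction = 0.379.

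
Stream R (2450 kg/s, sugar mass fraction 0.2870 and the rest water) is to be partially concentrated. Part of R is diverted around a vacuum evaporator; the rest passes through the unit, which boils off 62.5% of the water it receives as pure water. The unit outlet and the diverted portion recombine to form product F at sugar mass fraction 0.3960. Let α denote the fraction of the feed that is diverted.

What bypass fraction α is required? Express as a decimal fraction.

All 2450×0.287 = 703.15 kg/s of sugar reaches F, so F = 703.15/0.396 = 1775.6 kg/s and vapour = 674.37 kg/s.
The evaporator receives (1−α)·2450 of feed at 0.713 water and removes 0.625 of that water:
0.625×0.713×(1−α)×2450 = 674.37
(1−α) = 674.37/1091.8 = 0.6177;  α = 0.3823.

0.382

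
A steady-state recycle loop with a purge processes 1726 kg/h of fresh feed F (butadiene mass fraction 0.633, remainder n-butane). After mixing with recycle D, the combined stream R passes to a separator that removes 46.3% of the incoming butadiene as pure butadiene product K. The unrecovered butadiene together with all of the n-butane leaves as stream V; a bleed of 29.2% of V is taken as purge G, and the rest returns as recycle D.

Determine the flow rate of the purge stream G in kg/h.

n-butane enters only via F and leaves only via the purge: 1726×0.367 = 0.292×(n-butane in V), and the separator passes all n-butane, so n-butane in R = n-butane in V = 2169.3 kg/h.
butadiene in R: m_A = 1726×0.633 + (1−0.292)·(1−0.463)·m_A, so m_A = 1092.6/0.6198 = 1762.7 kg/h.
V = (1−0.463)×1762.7 + 2169.3 = 3115.9 kg/h.
Purge G = 0.292×3115.9 = 909.85 kg/h.

909.8 kg/h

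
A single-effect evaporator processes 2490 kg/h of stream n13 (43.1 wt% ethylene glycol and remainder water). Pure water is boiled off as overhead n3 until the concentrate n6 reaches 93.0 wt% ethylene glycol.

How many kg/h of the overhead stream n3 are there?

ethylene glycol is conserved: 2490×0.431 = 1073.2 kg/h all reports to the concentrate.
Concentrate = 1073.2/(target fraction) = 1154 kg/h.
Overhead = 2490 − 1154 = 1336 kg/h.

1336 kg/h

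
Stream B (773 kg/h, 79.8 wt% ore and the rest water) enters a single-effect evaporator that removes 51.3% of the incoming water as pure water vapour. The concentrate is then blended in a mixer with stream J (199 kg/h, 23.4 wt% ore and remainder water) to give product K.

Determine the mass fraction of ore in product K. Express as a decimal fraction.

Vapour removed = 0.513×0.202×773 = 80.103 kg/h; concentrate = 692.9 kg/h.
ore reaching the mixer = 616.85 (from concentrate) + 199×0.234 = 663.42 kg/h.
Product flow = 692.9 + 199 = 891.9 kg/h; ore fraction = 0.7438.

0.7438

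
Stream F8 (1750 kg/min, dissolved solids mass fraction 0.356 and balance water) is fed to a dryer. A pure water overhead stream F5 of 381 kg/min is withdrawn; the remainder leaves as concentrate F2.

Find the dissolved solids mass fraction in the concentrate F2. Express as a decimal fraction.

0.455

dissolved solids is not removed: 1750×0.356 = 623 kg/min of dissolved solids enters F2.
Concentrate = 1750 − 381 = 1369 kg/min.
Mass fraction = 623/1369 = 0.455.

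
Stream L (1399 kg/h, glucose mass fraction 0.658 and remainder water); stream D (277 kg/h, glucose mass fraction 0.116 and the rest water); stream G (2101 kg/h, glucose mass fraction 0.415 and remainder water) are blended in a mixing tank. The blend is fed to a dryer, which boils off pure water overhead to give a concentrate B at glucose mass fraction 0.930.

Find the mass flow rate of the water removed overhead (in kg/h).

glucose entering = 1399×0.658 + 277×0.116 + 2101×0.415 = 1824.6 kg/h.
All glucose reports to B, so B = 1824.6/0.930 = 1961.9 kg/h.
Total feed = 3777 kg/h; overhead = 3777 − 1961.9 = 1815.1 kg/h.

1815 kg/h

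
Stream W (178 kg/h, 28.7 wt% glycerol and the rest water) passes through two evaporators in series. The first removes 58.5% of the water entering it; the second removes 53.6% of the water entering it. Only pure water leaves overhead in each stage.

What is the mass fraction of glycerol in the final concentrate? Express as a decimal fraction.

0.676

water in feed = 178×0.713 = 126.91 kg/h.
After stage 1: water left = (1−0.585)×126.91 = 52.669; stream total = 103.76 kg/h.
After stage 2: water left = (1−0.536)×52.669 = 24.439; final concentrate = 75.525 kg/h.
glycerol fraction = 51.086/75.525 = 0.676.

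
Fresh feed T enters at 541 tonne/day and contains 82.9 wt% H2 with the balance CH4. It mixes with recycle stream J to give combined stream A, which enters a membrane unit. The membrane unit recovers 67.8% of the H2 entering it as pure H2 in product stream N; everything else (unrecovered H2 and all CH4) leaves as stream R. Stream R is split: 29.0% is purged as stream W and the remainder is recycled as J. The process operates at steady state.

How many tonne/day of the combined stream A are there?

CH4 enters only via T and leaves only via the purge: 541×0.171 = 0.290×(CH4 in R), and the membrane unit passes all CH4, so CH4 in A = CH4 in R = 319 tonne/day.
H2 in A: m_A = 541×0.829 + (1−0.290)·(1−0.678)·m_A, so m_A = 448.49/0.7714 = 581.41 tonne/day.
A = 581.41 + 319 = 900.41 tonne/day.

900.4 tonne/day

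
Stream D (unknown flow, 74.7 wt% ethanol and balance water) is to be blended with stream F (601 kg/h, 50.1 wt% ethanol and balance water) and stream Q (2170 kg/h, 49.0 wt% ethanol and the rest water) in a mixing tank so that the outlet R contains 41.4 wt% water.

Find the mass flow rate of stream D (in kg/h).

1611 kg/h

Let D be the unknown flow. Total out = 2771 + D.
water balance: 1406.6 + 0.253·D = 0.414·(2771 + D)
(0.253 − 0.414)·D = 0.414×2771 − 1406.6 = -259.41
D = -259.41 / -0.161 = 1611.2 kg/h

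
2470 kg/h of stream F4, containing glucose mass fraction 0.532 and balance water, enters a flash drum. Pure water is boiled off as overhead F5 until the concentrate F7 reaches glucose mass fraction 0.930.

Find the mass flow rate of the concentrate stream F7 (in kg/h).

glucose is conserved: 2470×0.532 = 1314 kg/h all reports to the concentrate.
Concentrate = 1314/(target fraction) = 1412.9 kg/h.

1413 kg/h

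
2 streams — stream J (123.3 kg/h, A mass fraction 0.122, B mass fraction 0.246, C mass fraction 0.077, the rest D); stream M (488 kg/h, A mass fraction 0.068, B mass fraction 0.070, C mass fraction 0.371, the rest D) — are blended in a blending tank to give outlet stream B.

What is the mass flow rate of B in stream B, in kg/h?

64.49 kg/h

B out = B in = 123.3×0.246 + 488×0.070 = 64.492 kg/h.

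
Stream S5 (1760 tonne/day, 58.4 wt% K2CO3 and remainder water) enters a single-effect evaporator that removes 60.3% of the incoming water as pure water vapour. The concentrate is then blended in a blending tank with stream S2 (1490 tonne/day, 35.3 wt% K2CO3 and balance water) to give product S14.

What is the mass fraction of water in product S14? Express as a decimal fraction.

0.447

Vapour removed = 0.603×0.416×1760 = 441.49 tonne/day; concentrate = 1318.5 tonne/day.
water reaching the mixer = 290.67 (from concentrate) + 1490×0.647 = 1254.7 tonne/day.
Product flow = 1318.5 + 1490 = 2808.5 tonne/day; water fraction = 0.447.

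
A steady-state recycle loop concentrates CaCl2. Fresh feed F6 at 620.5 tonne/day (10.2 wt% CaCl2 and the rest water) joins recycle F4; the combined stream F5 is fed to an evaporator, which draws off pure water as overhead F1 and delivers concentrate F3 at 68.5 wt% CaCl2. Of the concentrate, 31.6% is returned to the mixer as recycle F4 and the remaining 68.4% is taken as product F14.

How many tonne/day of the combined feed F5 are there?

663.2 tonne/day

Overall CaCl2 balance (none leaves overhead): CaCl2 in fresh feed = CaCl2 in product, i.e. 620.5×0.102 = (1−0.316)·F3·0.685.
F3 = 63.291/(0.685×0.684) = 135.08 tonne/day.
Recycle F4 = 0.316×135.08 = 42.686 tonne/day.
Combined feed F5 = 620.5 + 42.686 = 663.19 tonne/day.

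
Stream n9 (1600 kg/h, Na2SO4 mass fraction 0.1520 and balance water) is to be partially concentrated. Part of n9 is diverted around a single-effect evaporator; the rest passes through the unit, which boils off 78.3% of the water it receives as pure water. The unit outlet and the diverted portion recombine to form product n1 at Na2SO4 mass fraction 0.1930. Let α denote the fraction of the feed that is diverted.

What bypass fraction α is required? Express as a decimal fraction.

All 1600×0.152 = 243.2 kg/h of Na2SO4 reaches n1, so n1 = 243.2/0.193 = 1260.1 kg/h and vapour = 339.9 kg/h.
The evaporator receives (1−α)·1600 of feed at 0.848 water and removes 0.783 of that water:
0.783×0.848×(1−α)×1600 = 339.9
(1−α) = 339.9/1062.4 = 0.3199;  α = 0.6801.

0.680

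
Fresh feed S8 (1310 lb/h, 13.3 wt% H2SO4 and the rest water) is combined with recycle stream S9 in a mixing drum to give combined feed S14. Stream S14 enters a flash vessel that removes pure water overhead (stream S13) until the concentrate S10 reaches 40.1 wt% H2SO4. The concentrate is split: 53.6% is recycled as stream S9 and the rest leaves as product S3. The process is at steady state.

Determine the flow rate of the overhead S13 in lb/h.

Overall H2SO4 balance (none leaves overhead): H2SO4 in fresh feed = H2SO4 in product, i.e. 1310×0.133 = (1−0.536)·S10·0.401.
S10 = 174.23/(0.401×0.464) = 936.4 lb/h.
Recycle S9 = 0.536×936.4 = 501.91 lb/h.
Combined feed S14 = 1310 + 501.91 = 1811.9 lb/h.
Overhead S13 = S14 − S10 = 1811.9 − 936.4 = 875.51 lb/h.

875.5 lb/h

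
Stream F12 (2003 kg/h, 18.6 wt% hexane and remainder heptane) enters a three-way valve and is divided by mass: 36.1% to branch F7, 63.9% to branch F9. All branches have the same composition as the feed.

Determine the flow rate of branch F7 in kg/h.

723.1 kg/h

Branch F7 flow = 0.361×2003 = 723.08 kg/h.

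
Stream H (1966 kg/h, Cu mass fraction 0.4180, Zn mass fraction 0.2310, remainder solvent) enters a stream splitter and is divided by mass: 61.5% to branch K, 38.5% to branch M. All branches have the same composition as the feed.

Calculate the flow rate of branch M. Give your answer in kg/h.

756.9 kg/h

Branch M flow = 0.385×1966 = 756.91 kg/h.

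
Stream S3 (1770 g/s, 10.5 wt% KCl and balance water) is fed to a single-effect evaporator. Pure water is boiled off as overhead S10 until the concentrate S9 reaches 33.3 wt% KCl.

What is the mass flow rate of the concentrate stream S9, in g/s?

558.1 g/s

KCl is conserved: 1770×0.105 = 185.85 g/s all reports to the concentrate.
Concentrate = 185.85/(target fraction) = 558.11 g/s.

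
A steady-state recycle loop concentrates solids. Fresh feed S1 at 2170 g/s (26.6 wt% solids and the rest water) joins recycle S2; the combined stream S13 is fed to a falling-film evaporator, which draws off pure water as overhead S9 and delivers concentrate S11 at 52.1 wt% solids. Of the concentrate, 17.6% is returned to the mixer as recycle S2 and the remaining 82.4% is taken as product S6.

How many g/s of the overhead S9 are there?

Overall solids balance (none leaves overhead): solids in fresh feed = solids in product, i.e. 2170×0.266 = (1−0.176)·S11·0.521.
S11 = 577.22/(0.521×0.824) = 1344.5 g/s.
Recycle S2 = 0.176×1344.5 = 236.64 g/s.
Combined feed S13 = 2170 + 236.64 = 2406.6 g/s.
Overhead S9 = S13 − S11 = 2406.6 − 1344.5 = 1062.1 g/s.

1062 g/s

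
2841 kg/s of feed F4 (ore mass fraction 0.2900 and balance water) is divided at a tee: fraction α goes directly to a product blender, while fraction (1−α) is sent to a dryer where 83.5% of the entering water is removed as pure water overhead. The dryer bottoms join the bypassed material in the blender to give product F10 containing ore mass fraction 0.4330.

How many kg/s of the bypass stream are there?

All 2841×0.290 = 823.89 kg/s of ore reaches F10, so F10 = 823.89/0.433 = 1902.7 kg/s and vapour = 938.25 kg/s.
The evaporator receives (1−α)·2841 of feed at 0.710 water and removes 0.835 of that water:
0.835×0.710×(1−α)×2841 = 938.25
(1−α) = 938.25/1684.3 = 0.5571;  α = 0.4429.
Bypass flow = 0.4429×2841 = 1258.4 kg/s.

1258 kg/s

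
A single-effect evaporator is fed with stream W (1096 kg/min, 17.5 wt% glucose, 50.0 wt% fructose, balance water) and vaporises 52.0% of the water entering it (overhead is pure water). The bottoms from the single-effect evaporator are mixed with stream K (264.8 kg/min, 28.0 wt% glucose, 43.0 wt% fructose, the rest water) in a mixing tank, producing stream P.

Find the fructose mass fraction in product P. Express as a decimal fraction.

0.5630

Vapour removed = 0.520×0.325×1096 = 185.22 kg/min; concentrate = 910.78 kg/min.
fructose reaching the mixer = 548 (from concentrate) + 264.8×0.430 = 661.86 kg/min.
Product flow = 910.78 + 264.8 = 1175.6 kg/min; fructose fraction = 0.5630.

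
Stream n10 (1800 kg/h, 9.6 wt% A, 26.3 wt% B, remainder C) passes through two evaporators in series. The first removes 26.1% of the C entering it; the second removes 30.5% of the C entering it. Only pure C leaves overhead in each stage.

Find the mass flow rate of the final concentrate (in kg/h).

C in feed = 1800×0.641 = 1153.8 kg/h.
After stage 1: C left = (1−0.261)×1153.8 = 852.66; stream total = 1498.9 kg/h.
After stage 2: C left = (1−0.305)×852.66 = 592.6; final concentrate = 1238.8 kg/h.

1239 kg/h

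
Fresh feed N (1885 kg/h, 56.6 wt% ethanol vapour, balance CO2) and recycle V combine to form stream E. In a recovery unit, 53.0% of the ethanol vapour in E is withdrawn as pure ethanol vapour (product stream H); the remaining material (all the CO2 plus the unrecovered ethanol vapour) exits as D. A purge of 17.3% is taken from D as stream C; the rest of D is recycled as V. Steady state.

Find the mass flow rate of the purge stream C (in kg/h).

CO2 enters only via N and leaves only via the purge: 1885×0.434 = 0.173×(CO2 in D), and the recovery unit passes all CO2, so CO2 in E = CO2 in D = 4728.8 kg/h.
ethanol vapour in E: m_A = 1885×0.566 + (1−0.173)·(1−0.530)·m_A, so m_A = 1066.9/0.6113 = 1745.3 kg/h.
D = (1−0.530)×1745.3 + 4728.8 = 5549.1 kg/h.
Purge C = 0.173×5549.1 = 960 kg/h.

960 kg/h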